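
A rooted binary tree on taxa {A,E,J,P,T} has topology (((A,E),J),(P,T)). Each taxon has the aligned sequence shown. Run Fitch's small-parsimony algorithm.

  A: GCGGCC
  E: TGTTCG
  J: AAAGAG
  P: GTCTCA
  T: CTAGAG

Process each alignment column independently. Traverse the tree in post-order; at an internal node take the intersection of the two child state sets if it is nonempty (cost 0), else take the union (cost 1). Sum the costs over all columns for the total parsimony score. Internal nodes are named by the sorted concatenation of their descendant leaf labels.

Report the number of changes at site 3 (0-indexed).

AE@0: {G} ∪ {T} = {G,T} (union, +1)
AEJ@0: {G,T} ∪ {A} = {A,G,T} (union, +1)
PT@0: {G} ∪ {C} = {C,G} (union, +1)
AEJPT@0: {A,G,T} ∩ {C,G} = {G} (intersection, +0)
AE@1: {C} ∪ {G} = {C,G} (union, +1)
AEJ@1: {C,G} ∪ {A} = {A,C,G} (union, +1)
PT@1: {T} ∩ {T} = {T} (intersection, +0)
AEJPT@1: {A,C,G} ∪ {T} = {A,C,G,T} (union, +1)
AE@2: {G} ∪ {T} = {G,T} (union, +1)
AEJ@2: {G,T} ∪ {A} = {A,G,T} (union, +1)
PT@2: {C} ∪ {A} = {A,C} (union, +1)
AEJPT@2: {A,G,T} ∩ {A,C} = {A} (intersection, +0)
AE@3: {G} ∪ {T} = {G,T} (union, +1)
AEJ@3: {G,T} ∩ {G} = {G} (intersection, +0)
PT@3: {T} ∪ {G} = {G,T} (union, +1)
AEJPT@3: {G} ∩ {G,T} = {G} (intersection, +0)
AE@4: {C} ∩ {C} = {C} (intersection, +0)
AEJ@4: {C} ∪ {A} = {A,C} (union, +1)
PT@4: {C} ∪ {A} = {A,C} (union, +1)
AEJPT@4: {A,C} ∩ {A,C} = {A,C} (intersection, +0)
AE@5: {C} ∪ {G} = {C,G} (union, +1)
AEJ@5: {C,G} ∩ {G} = {G} (intersection, +0)
PT@5: {A} ∪ {G} = {A,G} (union, +1)
AEJPT@5: {G} ∩ {A,G} = {G} (intersection, +0)
per-site changes: [3, 3, 3, 2, 2, 2]; total = 15

2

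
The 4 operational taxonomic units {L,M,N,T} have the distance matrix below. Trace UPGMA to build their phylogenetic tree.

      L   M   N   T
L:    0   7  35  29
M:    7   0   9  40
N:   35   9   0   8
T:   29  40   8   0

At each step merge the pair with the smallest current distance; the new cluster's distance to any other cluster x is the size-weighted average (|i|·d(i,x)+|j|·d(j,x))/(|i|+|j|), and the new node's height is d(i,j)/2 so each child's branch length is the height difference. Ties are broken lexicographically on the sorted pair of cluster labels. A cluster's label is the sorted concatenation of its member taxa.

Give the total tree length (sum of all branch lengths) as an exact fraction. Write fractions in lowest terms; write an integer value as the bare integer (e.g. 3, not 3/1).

143/4

step 1: merge (L,M) at d=7; branch lengths L→7/2, M→7/2; new cluster LM
  updated: d(LM,N)=22, d(LM,T)=69/2
step 2: merge (N,T) at d=8; branch lengths N→4, T→4; new cluster NT
  updated: d(LM,NT)=113/4
step 3: merge (LM,NT) at d=113/4; branch lengths LM→85/8, NT→81/8; new cluster LMNT
final tree: ((L:7/2,M:7/2):85/8,(N:4,T:4):81/8)
total length: 143/4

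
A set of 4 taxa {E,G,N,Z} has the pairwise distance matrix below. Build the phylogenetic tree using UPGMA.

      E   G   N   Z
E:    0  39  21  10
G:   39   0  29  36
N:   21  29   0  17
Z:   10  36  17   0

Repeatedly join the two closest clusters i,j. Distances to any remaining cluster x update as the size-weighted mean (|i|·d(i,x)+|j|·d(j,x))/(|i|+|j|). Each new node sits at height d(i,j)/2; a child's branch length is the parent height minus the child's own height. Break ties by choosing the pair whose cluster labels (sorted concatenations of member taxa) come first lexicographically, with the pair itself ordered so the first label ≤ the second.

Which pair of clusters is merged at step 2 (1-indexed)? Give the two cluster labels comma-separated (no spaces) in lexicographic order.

1. join E+Z (d=10) ⇒ EZ; edges |E|=5, |Z|=5
  updated: d(EZ,G)=75/2, d(EZ,N)=19
2. join EZ+N (d=19) ⇒ ENZ; edges |EZ|=9/2, |N|=19/2
  updated: d(ENZ,G)=104/3
3. join ENZ+G (d=104/3) ⇒ EGNZ; edges |ENZ|=47/6, |G|=52/3
final tree: (((E:5,Z:5):9/2,N:19/2):47/6,G:52/3)
total length: 295/6

EZ,N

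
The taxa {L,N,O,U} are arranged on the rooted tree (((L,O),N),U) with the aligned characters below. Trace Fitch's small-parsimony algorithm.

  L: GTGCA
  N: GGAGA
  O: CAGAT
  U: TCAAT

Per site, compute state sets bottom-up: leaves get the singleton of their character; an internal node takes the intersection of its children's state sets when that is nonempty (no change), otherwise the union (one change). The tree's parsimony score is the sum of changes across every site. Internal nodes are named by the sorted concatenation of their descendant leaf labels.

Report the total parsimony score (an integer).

site 0, node LO: L={G} ∪ O={C} → {C,G} (+1)
site 0, node LNO: LO={C,G} ∩ N={G} → {G} (+0)
site 0, node LNOU: LNO={G} ∪ U={T} → {G,T} (+1)
site 1, node LO: L={T} ∪ O={A} → {A,T} (+1)
site 1, node LNO: LO={A,T} ∪ N={G} → {A,G,T} (+1)
site 1, node LNOU: LNO={A,G,T} ∪ U={C} → {A,C,G,T} (+1)
site 2, node LO: L={G} ∩ O={G} → {G} (+0)
site 2, node LNO: LO={G} ∪ N={A} → {A,G} (+1)
site 2, node LNOU: LNO={A,G} ∩ U={A} → {A} (+0)
site 3, node LO: L={C} ∪ O={A} → {A,C} (+1)
site 3, node LNO: LO={A,C} ∪ N={G} → {A,C,G} (+1)
site 3, node LNOU: LNO={A,C,G} ∩ U={A} → {A} (+0)
site 4, node LO: L={A} ∪ O={T} → {A,T} (+1)
site 4, node LNO: LO={A,T} ∩ N={A} → {A} (+0)
site 4, node LNOU: LNO={A} ∪ U={T} → {A,T} (+1)
per-site changes: [2, 3, 1, 2, 2]; total = 10

10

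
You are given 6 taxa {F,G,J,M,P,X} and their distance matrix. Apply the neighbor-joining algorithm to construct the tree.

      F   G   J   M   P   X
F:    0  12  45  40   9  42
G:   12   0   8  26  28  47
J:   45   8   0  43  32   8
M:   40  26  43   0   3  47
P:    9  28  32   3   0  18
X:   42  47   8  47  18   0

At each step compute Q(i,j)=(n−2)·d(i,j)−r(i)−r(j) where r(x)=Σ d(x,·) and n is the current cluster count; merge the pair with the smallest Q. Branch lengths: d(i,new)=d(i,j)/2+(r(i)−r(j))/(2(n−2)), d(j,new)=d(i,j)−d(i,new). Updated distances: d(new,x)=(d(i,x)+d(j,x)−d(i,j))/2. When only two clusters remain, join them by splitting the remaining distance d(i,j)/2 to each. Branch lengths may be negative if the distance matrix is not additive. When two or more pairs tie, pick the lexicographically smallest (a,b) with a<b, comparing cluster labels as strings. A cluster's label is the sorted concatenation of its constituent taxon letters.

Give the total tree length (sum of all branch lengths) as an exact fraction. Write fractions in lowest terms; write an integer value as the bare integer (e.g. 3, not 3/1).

iteration 1: select J,X (d=8, Q=-266); attach at lengths (3/4, 29/4); label the merged cluster JX
  updated: d(F,JX)=79/2, d(G,JX)=47/2, d(JX,M)=41, d(JX,P)=21
iteration 2: select M,P (d=3, Q=-162); attach at lengths (29/3, -20/3); label the merged cluster MP
  updated: d(F,MP)=23, d(G,MP)=51/2, d(JX,MP)=59/2
iteration 3: select F,G (d=12, Q=-223/2); attach at lengths (75/8, 21/8); label the merged cluster FG
  updated: d(FG,JX)=51/2, d(FG,MP)=73/4
iteration 4: select FG,JX (d=51/2, Q=-293/4); attach at lengths (57/8, 147/8); label the merged cluster FGJX
  updated: d(FGJX,MP)=89/8
iteration 5: select FGJX,MP (d=89/8); attach at lengths (89/16, 89/16); label the merged cluster FGJMPX
final tree: (((F:75/8,G:21/8):57/8,(J:3/4,X:29/4):147/8):89/16,(M:29/3,P:-20/3):89/16)
total length: 477/8

477/8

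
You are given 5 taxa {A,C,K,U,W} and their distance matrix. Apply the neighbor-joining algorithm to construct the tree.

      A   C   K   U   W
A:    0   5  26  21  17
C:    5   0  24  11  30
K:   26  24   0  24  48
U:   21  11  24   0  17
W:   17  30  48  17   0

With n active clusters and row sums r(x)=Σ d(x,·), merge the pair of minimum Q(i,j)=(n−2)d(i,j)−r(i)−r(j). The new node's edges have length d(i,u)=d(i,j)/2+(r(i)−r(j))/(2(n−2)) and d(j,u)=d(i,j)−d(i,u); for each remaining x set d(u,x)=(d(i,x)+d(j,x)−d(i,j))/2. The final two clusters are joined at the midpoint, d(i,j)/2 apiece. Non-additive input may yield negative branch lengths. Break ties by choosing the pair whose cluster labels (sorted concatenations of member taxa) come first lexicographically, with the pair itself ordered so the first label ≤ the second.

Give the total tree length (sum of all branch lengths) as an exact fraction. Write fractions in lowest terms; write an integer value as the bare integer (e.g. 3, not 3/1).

iteration 1: select U,W (d=17, Q=-134); attach at lengths (2, 15); label the merged cluster UW
  updated: d(A,UW)=21/2, d(C,UW)=12, d(K,UW)=55/2
iteration 2: select A,C (d=5, Q=-145/2); attach at lengths (21/8, 19/8); label the merged cluster AC
  updated: d(AC,K)=45/2, d(AC,UW)=35/4
iteration 3: select AC,K (d=45/2, Q=-235/4); attach at lengths (15/8, 165/8); label the merged cluster ACK
  updated: d(ACK,UW)=55/8
iteration 4: select ACK,UW (d=55/8); attach at lengths (55/16, 55/16); label the merged cluster ACKUW
final tree: (((A:21/8,C:19/8):15/8,K:165/8):55/16,(U:2,W:15):55/16)
total length: 411/8

411/8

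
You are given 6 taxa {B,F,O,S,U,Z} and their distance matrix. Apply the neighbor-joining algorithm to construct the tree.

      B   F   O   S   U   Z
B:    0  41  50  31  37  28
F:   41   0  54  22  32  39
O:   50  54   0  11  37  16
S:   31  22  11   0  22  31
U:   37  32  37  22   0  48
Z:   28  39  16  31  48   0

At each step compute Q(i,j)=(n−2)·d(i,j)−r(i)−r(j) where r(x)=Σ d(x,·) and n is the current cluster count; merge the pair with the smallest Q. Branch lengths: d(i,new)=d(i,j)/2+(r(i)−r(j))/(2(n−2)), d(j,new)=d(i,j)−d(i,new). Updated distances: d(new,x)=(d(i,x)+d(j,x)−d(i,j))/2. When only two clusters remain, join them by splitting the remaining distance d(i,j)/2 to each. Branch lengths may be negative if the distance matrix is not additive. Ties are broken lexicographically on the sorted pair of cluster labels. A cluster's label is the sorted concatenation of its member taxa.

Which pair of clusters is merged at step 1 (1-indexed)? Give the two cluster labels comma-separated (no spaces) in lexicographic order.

O,Z

1. join O+Z (d=16, Q=-266) ⇒ OZ; edges |O|=35/4, |Z|=29/4
  updated: d(B,OZ)=31, d(F,OZ)=77/2, d(OZ,S)=13, d(OZ,U)=69/2
2. join OZ+S (d=13, Q=-166) ⇒ OSZ; edges |OZ|=34/3, |S|=5/3
  updated: d(B,OSZ)=49/2, d(F,OSZ)=95/4, d(OSZ,U)=87/4
3. join B+OSZ (d=49/2, Q=-247/2) ⇒ BOSZ; edges |B|=163/8, |OSZ|=33/8
  updated: d(BOSZ,F)=161/8, d(BOSZ,U)=137/8
4. join BOSZ+F (d=161/8, Q=-277/4) ⇒ BFOSZ; edges |BOSZ|=21/8, |F|=35/2
  updated: d(BFOSZ,U)=29/2
5. join BFOSZ+U (d=29/2) ⇒ BFOSUZ; edges |BFOSZ|=29/4, |U|=29/4
final tree: (((B:163/8,((O:35/4,Z:29/4):34/3,S:5/3):33/8):21/8,F:35/2):29/4,U:29/4)
total length: 705/8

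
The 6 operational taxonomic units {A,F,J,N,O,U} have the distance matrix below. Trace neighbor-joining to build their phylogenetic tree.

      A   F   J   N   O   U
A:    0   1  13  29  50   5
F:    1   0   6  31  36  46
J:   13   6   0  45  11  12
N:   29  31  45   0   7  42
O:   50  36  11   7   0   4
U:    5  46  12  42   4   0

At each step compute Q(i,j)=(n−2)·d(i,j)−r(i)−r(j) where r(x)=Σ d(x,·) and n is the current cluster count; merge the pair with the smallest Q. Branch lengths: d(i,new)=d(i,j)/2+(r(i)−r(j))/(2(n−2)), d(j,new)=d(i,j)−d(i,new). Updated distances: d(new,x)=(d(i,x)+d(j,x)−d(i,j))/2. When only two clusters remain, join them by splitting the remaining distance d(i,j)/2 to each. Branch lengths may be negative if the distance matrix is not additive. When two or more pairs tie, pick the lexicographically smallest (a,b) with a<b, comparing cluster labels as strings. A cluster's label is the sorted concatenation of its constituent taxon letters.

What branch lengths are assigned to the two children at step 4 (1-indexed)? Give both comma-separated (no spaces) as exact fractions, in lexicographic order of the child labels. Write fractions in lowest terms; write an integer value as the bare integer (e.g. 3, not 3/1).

step 1: merge (N,O) at d=7, Q=-234; branch lengths N→37/4, O→-9/4; new cluster NO
  updated: d(A,NO)=36, d(F,NO)=30, d(J,NO)=49/2, d(NO,U)=39/2
step 2: merge (A,F) at d=1, Q=-135; branch lengths A→-25/6, F→31/6; new cluster AF
  updated: d(AF,J)=9, d(AF,NO)=65/2, d(AF,U)=25
step 3: merge (AF,J) at d=9, Q=-94; branch lengths AF→39/4, J→-3/4; new cluster AFJ
  updated: d(AFJ,NO)=24, d(AFJ,U)=14
step 4: merge (AFJ,NO) at d=24, Q=-115/2; branch lengths AFJ→37/4, NO→59/4; new cluster AFJNO
  updated: d(AFJNO,U)=19/4
step 5: merge (AFJNO,U) at d=19/4; branch lengths AFJNO→19/8, U→19/8; new cluster AFJNOU
final tree: ((((A:-25/6,F:31/6):39/4,J:-3/4):37/4,(N:37/4,O:-9/4):59/4):19/8,U:19/8)
total length: 183/4

37/4,59/4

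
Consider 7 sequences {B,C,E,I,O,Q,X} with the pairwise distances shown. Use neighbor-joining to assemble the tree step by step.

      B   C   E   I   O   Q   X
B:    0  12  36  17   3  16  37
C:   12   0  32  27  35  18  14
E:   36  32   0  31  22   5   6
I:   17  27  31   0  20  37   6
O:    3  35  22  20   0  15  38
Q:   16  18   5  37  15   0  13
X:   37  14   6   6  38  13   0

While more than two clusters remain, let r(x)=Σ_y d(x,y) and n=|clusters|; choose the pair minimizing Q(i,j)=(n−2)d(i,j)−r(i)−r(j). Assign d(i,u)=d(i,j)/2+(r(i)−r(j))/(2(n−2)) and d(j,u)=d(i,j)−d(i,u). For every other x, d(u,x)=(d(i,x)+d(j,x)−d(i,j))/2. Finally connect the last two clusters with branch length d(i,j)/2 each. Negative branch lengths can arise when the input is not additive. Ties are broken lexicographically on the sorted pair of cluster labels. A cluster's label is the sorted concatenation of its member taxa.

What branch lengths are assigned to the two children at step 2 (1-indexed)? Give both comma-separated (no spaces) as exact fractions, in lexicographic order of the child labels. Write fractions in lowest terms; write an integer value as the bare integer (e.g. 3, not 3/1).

step 1: merge (B,O) at d=3, Q=-239; branch lengths B→3/10, O→27/10; new cluster BO
  updated: d(BO,C)=22, d(BO,E)=55/2, d(BO,I)=17, d(BO,Q)=14, d(BO,X)=36
step 2: merge (I,X) at d=6, Q=-169; branch lengths I→67/8, X→-19/8; new cluster IX
  updated: d(BO,IX)=47/2, d(C,IX)=35/2, d(E,IX)=31/2, d(IX,Q)=22
step 3: merge (E,Q) at d=5, Q=-124; branch lengths E→6, Q→-1; new cluster EQ
  updated: d(BO,EQ)=73/4, d(C,EQ)=45/2, d(EQ,IX)=65/4
step 4: merge (BO,EQ) at d=73/4, Q=-337/4; branch lengths BO→173/16, EQ→119/16; new cluster BEOQ
  updated: d(BEOQ,C)=105/8, d(BEOQ,IX)=43/4
step 5: merge (BEOQ,C) at d=105/8, Q=-331/8; branch lengths BEOQ→51/16, C→159/16; new cluster BCEOQ
  updated: d(BCEOQ,IX)=121/16
step 6: merge (BCEOQ,IX) at d=121/16; branch lengths BCEOQ→121/32, IX→121/32; new cluster BCEIOQX
final tree: ((((B:3/10,O:27/10):173/16,(E:6,Q:-1):119/16):51/16,C:159/16):121/32,(I:67/8,X:-19/8):121/32)
total length: 847/16

67/8,-19/8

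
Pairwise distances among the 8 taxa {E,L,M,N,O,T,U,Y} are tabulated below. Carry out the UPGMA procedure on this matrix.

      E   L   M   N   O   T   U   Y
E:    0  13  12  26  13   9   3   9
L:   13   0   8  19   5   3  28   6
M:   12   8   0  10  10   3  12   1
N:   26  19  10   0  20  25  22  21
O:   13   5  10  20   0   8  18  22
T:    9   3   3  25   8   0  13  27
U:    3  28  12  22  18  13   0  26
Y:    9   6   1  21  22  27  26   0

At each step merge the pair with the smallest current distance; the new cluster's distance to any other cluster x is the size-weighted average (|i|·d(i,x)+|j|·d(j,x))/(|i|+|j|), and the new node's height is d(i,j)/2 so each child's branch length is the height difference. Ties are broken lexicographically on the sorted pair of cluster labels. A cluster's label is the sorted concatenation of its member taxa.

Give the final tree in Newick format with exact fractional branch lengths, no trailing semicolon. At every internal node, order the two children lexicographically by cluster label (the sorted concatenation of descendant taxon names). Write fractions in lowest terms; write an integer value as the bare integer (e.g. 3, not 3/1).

step 1: merge (M,Y) at d=1; branch lengths M→1/2, Y→1/2; new cluster MY
  updated: d(E,MY)=21/2, d(L,MY)=7, d(MY,N)=31/2, d(MY,O)=16, d(MY,T)=15, d(MY,U)=19
step 2: merge (E,U) at d=3; branch lengths E→3/2, U→3/2; new cluster EU
  updated: d(EU,L)=41/2, d(EU,MY)=59/4, d(EU,N)=24, d(EU,O)=31/2, d(EU,T)=11
step 3: merge (L,T) at d=3; branch lengths L→3/2, T→3/2; new cluster LT
  updated: d(EU,LT)=63/4, d(LT,MY)=11, d(LT,N)=22, d(LT,O)=13/2
step 4: merge (LT,O) at d=13/2; branch lengths LT→7/4, O→13/4; new cluster LOT
  updated: d(EU,LOT)=47/3, d(LOT,MY)=38/3, d(LOT,N)=64/3
step 5: merge (LOT,MY) at d=38/3; branch lengths LOT→37/12, MY→35/6; new cluster LMOTY
  updated: d(EU,LMOTY)=153/10, d(LMOTY,N)=19
step 6: merge (EU,LMOTY) at d=153/10; branch lengths EU→123/20, LMOTY→79/60; new cluster ELMOTUY
  updated: d(ELMOTUY,N)=143/7
step 7: merge (ELMOTUY,N) at d=143/7; branch lengths ELMOTUY→359/140, N→143/14; new cluster ELMNOTUY
final tree: (((E:3/2,U:3/2):123/20,(((L:3/2,T:3/2):7/4,O:13/4):37/12,(M:1/2,Y:1/2):35/6):79/60):359/140,N:143/14)
total length: 4322/105

(((E:3/2,U:3/2):123/20,(((L:3/2,T:3/2):7/4,O:13/4):37/12,(M:1/2,Y:1/2):35/6):79/60):359/140,N:143/14)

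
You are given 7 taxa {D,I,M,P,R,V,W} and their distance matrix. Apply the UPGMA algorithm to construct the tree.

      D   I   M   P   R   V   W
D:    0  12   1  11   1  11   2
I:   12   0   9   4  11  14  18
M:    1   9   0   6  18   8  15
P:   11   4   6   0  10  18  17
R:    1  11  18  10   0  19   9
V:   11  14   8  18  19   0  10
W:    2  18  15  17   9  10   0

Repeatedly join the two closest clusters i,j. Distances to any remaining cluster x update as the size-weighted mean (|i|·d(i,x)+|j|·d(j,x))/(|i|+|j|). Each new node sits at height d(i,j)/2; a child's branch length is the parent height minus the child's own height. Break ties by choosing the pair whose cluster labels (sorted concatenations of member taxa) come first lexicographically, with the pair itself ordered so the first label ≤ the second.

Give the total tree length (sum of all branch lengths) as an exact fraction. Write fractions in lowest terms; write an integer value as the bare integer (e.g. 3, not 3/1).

245/8

iteration 1: select D,M (d=1); attach at lengths (1/2, 1/2); label the merged cluster DM
  updated: d(DM,I)=21/2, d(DM,P)=17/2, d(DM,R)=19/2, d(DM,V)=19/2, d(DM,W)=17/2
iteration 2: select I,P (d=4); attach at lengths (2, 2); label the merged cluster IP
  updated: d(DM,IP)=19/2, d(IP,R)=21/2, d(IP,V)=16, d(IP,W)=35/2
iteration 3: select DM,W (d=17/2); attach at lengths (15/4, 17/4); label the merged cluster DMW
  updated: d(DMW,IP)=73/6, d(DMW,R)=28/3, d(DMW,V)=29/3
iteration 4: select DMW,R (d=28/3); attach at lengths (5/12, 14/3); label the merged cluster DMRW
  updated: d(DMRW,IP)=47/4, d(DMRW,V)=12
iteration 5: select DMRW,IP (d=47/4); attach at lengths (29/24, 31/8); label the merged cluster DIMPRW
  updated: d(DIMPRW,V)=40/3
iteration 6: select DIMPRW,V (d=40/3); attach at lengths (19/24, 20/3); label the merged cluster DIMPRVW
final tree: (((((D:1/2,M:1/2):15/4,W:17/4):5/12,R:14/3):29/24,(I:2,P:2):31/8):19/24,V:20/3)
total length: 245/8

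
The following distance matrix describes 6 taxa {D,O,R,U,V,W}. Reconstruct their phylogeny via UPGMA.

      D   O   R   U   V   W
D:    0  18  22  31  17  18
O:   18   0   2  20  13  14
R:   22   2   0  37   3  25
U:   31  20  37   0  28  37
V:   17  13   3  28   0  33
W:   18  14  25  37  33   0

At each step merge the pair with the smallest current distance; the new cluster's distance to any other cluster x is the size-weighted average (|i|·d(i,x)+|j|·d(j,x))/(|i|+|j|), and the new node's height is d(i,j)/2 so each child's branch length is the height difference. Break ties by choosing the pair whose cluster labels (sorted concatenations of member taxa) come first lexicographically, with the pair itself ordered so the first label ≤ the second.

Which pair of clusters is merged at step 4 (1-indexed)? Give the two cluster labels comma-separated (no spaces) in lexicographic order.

DW,ORV

step 1: merge (O,R) at d=2; branch lengths O→1, R→1; new cluster OR
  updated: d(D,OR)=20, d(OR,U)=57/2, d(OR,V)=8, d(OR,W)=39/2
step 2: merge (OR,V) at d=8; branch lengths OR→3, V→4; new cluster ORV
  updated: d(D,ORV)=19, d(ORV,U)=85/3, d(ORV,W)=24
step 3: merge (D,W) at d=18; branch lengths D→9, W→9; new cluster DW
  updated: d(DW,ORV)=43/2, d(DW,U)=34
step 4: merge (DW,ORV) at d=43/2; branch lengths DW→7/4, ORV→27/4; new cluster DORVW
  updated: d(DORVW,U)=153/5
step 5: merge (DORVW,U) at d=153/5; branch lengths DORVW→91/20, U→153/10; new cluster DORUVW
final tree: (((D:9,W:9):7/4,((O:1,R:1):3,V:4):27/4):91/20,U:153/10)
total length: 1107/20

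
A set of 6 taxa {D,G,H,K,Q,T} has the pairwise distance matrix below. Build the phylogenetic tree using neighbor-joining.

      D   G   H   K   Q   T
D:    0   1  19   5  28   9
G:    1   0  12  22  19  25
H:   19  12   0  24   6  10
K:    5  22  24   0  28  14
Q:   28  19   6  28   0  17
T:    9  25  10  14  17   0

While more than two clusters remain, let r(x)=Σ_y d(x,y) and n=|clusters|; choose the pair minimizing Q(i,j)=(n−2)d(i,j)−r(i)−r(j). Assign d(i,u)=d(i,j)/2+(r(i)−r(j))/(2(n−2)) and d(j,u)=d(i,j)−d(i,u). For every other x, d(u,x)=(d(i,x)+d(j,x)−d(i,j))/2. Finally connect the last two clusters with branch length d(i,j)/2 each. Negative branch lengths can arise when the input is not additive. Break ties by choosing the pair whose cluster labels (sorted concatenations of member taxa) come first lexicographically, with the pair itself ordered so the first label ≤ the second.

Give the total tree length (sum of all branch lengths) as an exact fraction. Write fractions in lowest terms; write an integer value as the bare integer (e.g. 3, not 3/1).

289/8

iteration 1: select H,Q (d=6, Q=-145); attach at lengths (-3/8, 51/8); label the merged cluster HQ
  updated: d(D,HQ)=41/2, d(G,HQ)=25/2, d(HQ,K)=23, d(HQ,T)=21/2
iteration 2: select HQ,T (d=21/2, Q=-187/2); attach at lengths (79/12, 47/12); label the merged cluster HQT
  updated: d(D,HQT)=19/2, d(G,HQT)=27/2, d(HQT,K)=53/4
iteration 3: select D,G (d=1, Q=-50); attach at lengths (-19/4, 23/4); label the merged cluster DG
  updated: d(DG,HQT)=11, d(DG,K)=13
iteration 4: select DG,HQT (d=11, Q=-149/4); attach at lengths (43/8, 45/8); label the merged cluster DGHQT
  updated: d(DGHQT,K)=61/8
iteration 5: select DGHQT,K (d=61/8); attach at lengths (61/16, 61/16); label the merged cluster DGHKQT
final tree: (((D:-19/4,G:23/4):43/8,((H:-3/8,Q:51/8):79/12,T:47/12):45/8):61/16,K:61/16)
total length: 289/8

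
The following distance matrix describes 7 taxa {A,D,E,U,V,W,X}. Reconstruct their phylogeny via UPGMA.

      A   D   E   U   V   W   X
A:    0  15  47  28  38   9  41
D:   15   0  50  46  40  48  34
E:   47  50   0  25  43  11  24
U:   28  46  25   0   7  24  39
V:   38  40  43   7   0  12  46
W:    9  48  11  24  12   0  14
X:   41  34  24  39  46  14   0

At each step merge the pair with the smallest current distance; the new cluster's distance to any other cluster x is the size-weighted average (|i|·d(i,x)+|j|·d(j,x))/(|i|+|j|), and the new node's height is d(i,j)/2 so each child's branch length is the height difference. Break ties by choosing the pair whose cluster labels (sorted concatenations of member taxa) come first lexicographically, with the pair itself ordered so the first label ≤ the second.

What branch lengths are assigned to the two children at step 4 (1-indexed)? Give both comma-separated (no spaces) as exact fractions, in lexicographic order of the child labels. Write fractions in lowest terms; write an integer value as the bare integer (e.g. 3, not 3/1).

33/4,37/4

1. join U+V (d=7) ⇒ UV; edges |U|=7/2, |V|=7/2
  updated: d(A,UV)=33, d(D,UV)=43, d(E,UV)=34, d(UV,W)=18, d(UV,X)=85/2
2. join A+W (d=9) ⇒ AW; edges |A|=9/2, |W|=9/2
  updated: d(AW,D)=63/2, d(AW,E)=29, d(AW,UV)=51/2, d(AW,X)=55/2
3. join E+X (d=24) ⇒ EX; edges |E|=12, |X|=12
  updated: d(AW,EX)=113/4, d(D,EX)=42, d(EX,UV)=153/4
4. join AW+UV (d=51/2) ⇒ AUVW; edges |AW|=33/4, |UV|=37/4
  updated: d(AUVW,D)=149/4, d(AUVW,EX)=133/4
5. join AUVW+EX (d=133/4) ⇒ AEUVWX; edges |AUVW|=31/8, |EX|=37/8
  updated: d(AEUVWX,D)=233/6
6. join AEUVWX+D (d=233/6) ⇒ ADEUVWX; edges |AEUVWX|=67/24, |D|=233/12
final tree: ((((A:9/2,W:9/2):33/4,(U:7/2,V:7/2):37/4):31/8,(E:12,X:12):37/8):67/24,D:233/12)
total length: 2117/24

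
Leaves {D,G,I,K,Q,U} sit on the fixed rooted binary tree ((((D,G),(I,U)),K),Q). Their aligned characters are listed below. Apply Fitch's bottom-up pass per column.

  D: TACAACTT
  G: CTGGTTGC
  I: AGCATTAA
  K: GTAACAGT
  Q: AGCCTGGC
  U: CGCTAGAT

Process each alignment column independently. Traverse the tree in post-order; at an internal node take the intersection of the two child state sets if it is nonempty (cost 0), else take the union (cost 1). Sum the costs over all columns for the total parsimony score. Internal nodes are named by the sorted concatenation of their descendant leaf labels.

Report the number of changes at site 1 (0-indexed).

DG@0: {T} ∪ {C} = {C,T} (union, +1)
IU@0: {A} ∪ {C} = {A,C} (union, +1)
DGIU@0: {C,T} ∩ {A,C} = {C} (intersection, +0)
DGIKU@0: {C} ∪ {G} = {C,G} (union, +1)
DGIKQU@0: {C,G} ∪ {A} = {A,C,G} (union, +1)
DG@1: {A} ∪ {T} = {A,T} (union, +1)
IU@1: {G} ∩ {G} = {G} (intersection, +0)
DGIU@1: {A,T} ∪ {G} = {A,G,T} (union, +1)
DGIKU@1: {A,G,T} ∩ {T} = {T} (intersection, +0)
DGIKQU@1: {T} ∪ {G} = {G,T} (union, +1)
DG@2: {C} ∪ {G} = {C,G} (union, +1)
IU@2: {C} ∩ {C} = {C} (intersection, +0)
DGIU@2: {C,G} ∩ {C} = {C} (intersection, +0)
DGIKU@2: {C} ∪ {A} = {A,C} (union, +1)
DGIKQU@2: {A,C} ∩ {C} = {C} (intersection, +0)
DG@3: {A} ∪ {G} = {A,G} (union, +1)
IU@3: {A} ∪ {T} = {A,T} (union, +1)
DGIU@3: {A,G} ∩ {A,T} = {A} (intersection, +0)
DGIKU@3: {A} ∩ {A} = {A} (intersection, +0)
DGIKQU@3: {A} ∪ {C} = {A,C} (union, +1)
DG@4: {A} ∪ {T} = {A,T} (union, +1)
IU@4: {T} ∪ {A} = {A,T} (union, +1)
DGIU@4: {A,T} ∩ {A,T} = {A,T} (intersection, +0)
DGIKU@4: {A,T} ∪ {C} = {A,C,T} (union, +1)
DGIKQU@4: {A,C,T} ∩ {T} = {T} (intersection, +0)
DG@5: {C} ∪ {T} = {C,T} (union, +1)
IU@5: {T} ∪ {G} = {G,T} (union, +1)
DGIU@5: {C,T} ∩ {G,T} = {T} (intersection, +0)
DGIKU@5: {T} ∪ {A} = {A,T} (union, +1)
DGIKQU@5: {A,T} ∪ {G} = {A,G,T} (union, +1)
DG@6: {T} ∪ {G} = {G,T} (union, +1)
IU@6: {A} ∩ {A} = {A} (intersection, +0)
DGIU@6: {G,T} ∪ {A} = {A,G,T} (union, +1)
DGIKU@6: {A,G,T} ∩ {G} = {G} (intersection, +0)
DGIKQU@6: {G} ∩ {G} = {G} (intersection, +0)
DG@7: {T} ∪ {C} = {C,T} (union, +1)
IU@7: {A} ∪ {T} = {A,T} (union, +1)
DGIU@7: {C,T} ∩ {A,T} = {T} (intersection, +0)
DGIKU@7: {T} ∩ {T} = {T} (intersection, +0)
DGIKQU@7: {T} ∪ {C} = {C,T} (union, +1)
per-site changes: [4, 3, 2, 3, 3, 4, 2, 3]; total = 24

3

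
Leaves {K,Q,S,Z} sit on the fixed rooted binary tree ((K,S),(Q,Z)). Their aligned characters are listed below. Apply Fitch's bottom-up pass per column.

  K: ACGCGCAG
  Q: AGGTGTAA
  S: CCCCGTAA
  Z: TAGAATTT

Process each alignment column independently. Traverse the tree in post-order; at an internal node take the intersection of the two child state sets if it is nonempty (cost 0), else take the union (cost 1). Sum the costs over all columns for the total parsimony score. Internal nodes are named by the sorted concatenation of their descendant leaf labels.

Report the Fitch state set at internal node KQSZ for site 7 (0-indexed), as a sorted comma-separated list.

A

[col 0] KS: children K:{A}, S:{C} ∪→ {A,C}; cost 1
[col 0] QZ: children Q:{A}, Z:{T} ∪→ {A,T}; cost 1
[col 0] KQSZ: children KS:{A,C}, QZ:{A,T} ∩→ {A}; cost 0
[col 1] KS: children K:{C}, S:{C} ∩→ {C}; cost 0
[col 1] QZ: children Q:{G}, Z:{A} ∪→ {A,G}; cost 1
[col 1] KQSZ: children KS:{C}, QZ:{A,G} ∪→ {A,C,G}; cost 1
[col 2] KS: children K:{G}, S:{C} ∪→ {C,G}; cost 1
[col 2] QZ: children Q:{G}, Z:{G} ∩→ {G}; cost 0
[col 2] KQSZ: children KS:{C,G}, QZ:{G} ∩→ {G}; cost 0
[col 3] KS: children K:{C}, S:{C} ∩→ {C}; cost 0
[col 3] QZ: children Q:{T}, Z:{A} ∪→ {A,T}; cost 1
[col 3] KQSZ: children KS:{C}, QZ:{A,T} ∪→ {A,C,T}; cost 1
[col 4] KS: children K:{G}, S:{G} ∩→ {G}; cost 0
[col 4] QZ: children Q:{G}, Z:{A} ∪→ {A,G}; cost 1
[col 4] KQSZ: children KS:{G}, QZ:{A,G} ∩→ {G}; cost 0
[col 5] KS: children K:{C}, S:{T} ∪→ {C,T}; cost 1
[col 5] QZ: children Q:{T}, Z:{T} ∩→ {T}; cost 0
[col 5] KQSZ: children KS:{C,T}, QZ:{T} ∩→ {T}; cost 0
[col 6] KS: children K:{A}, S:{A} ∩→ {A}; cost 0
[col 6] QZ: children Q:{A}, Z:{T} ∪→ {A,T}; cost 1
[col 6] KQSZ: children KS:{A}, QZ:{A,T} ∩→ {A}; cost 0
[col 7] KS: children K:{G}, S:{A} ∪→ {A,G}; cost 1
[col 7] QZ: children Q:{A}, Z:{T} ∪→ {A,T}; cost 1
[col 7] KQSZ: children KS:{A,G}, QZ:{A,T} ∩→ {A}; cost 0
per-site changes: [2, 2, 1, 2, 1, 1, 1, 2]; total = 12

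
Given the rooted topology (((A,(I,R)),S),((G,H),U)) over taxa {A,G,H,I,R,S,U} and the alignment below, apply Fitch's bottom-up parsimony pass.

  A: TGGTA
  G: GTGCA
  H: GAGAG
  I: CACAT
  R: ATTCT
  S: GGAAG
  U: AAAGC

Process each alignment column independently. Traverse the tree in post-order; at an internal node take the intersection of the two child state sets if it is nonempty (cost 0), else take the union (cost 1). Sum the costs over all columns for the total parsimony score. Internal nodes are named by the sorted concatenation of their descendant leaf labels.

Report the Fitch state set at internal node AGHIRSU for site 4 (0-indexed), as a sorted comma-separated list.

IR@0: {C} ∪ {A} = {A,C} (union, +1)
AIR@0: {T} ∪ {A,C} = {A,C,T} (union, +1)
AIRS@0: {A,C,T} ∪ {G} = {A,C,G,T} (union, +1)
GH@0: {G} ∩ {G} = {G} (intersection, +0)
GHU@0: {G} ∪ {A} = {A,G} (union, +1)
AGHIRSU@0: {A,C,G,T} ∩ {A,G} = {A,G} (intersection, +0)
IR@1: {A} ∪ {T} = {A,T} (union, +1)
AIR@1: {G} ∪ {A,T} = {A,G,T} (union, +1)
AIRS@1: {A,G,T} ∩ {G} = {G} (intersection, +0)
GH@1: {T} ∪ {A} = {A,T} (union, +1)
GHU@1: {A,T} ∩ {A} = {A} (intersection, +0)
AGHIRSU@1: {G} ∪ {A} = {A,G} (union, +1)
IR@2: {C} ∪ {T} = {C,T} (union, +1)
AIR@2: {G} ∪ {C,T} = {C,G,T} (union, +1)
AIRS@2: {C,G,T} ∪ {A} = {A,C,G,T} (union, +1)
GH@2: {G} ∩ {G} = {G} (intersection, +0)
GHU@2: {G} ∪ {A} = {A,G} (union, +1)
AGHIRSU@2: {A,C,G,T} ∩ {A,G} = {A,G} (intersection, +0)
IR@3: {A} ∪ {C} = {A,C} (union, +1)
AIR@3: {T} ∪ {A,C} = {A,C,T} (union, +1)
AIRS@3: {A,C,T} ∩ {A} = {A} (intersection, +0)
GH@3: {C} ∪ {A} = {A,C} (union, +1)
GHU@3: {A,C} ∪ {G} = {A,C,G} (union, +1)
AGHIRSU@3: {A} ∩ {A,C,G} = {A} (intersection, +0)
IR@4: {T} ∩ {T} = {T} (intersection, +0)
AIR@4: {A} ∪ {T} = {A,T} (union, +1)
AIRS@4: {A,T} ∪ {G} = {A,G,T} (union, +1)
GH@4: {A} ∪ {G} = {A,G} (union, +1)
GHU@4: {A,G} ∪ {C} = {A,C,G} (union, +1)
AGHIRSU@4: {A,G,T} ∩ {A,C,G} = {A,G} (intersection, +0)
per-site changes: [4, 4, 4, 4, 4]; total = 20

A,G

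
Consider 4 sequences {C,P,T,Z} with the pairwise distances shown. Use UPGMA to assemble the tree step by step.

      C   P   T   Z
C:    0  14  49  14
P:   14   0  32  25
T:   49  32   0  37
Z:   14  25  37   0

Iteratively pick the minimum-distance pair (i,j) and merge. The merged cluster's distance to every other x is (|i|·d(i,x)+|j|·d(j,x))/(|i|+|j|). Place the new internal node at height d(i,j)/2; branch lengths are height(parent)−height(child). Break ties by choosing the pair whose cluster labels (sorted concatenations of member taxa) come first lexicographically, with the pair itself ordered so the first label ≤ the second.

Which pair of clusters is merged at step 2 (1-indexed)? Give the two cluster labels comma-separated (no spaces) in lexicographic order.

CP,Z

iteration 1: select C,P (d=14); attach at lengths (7, 7); label the merged cluster CP
  updated: d(CP,T)=81/2, d(CP,Z)=39/2
iteration 2: select CP,Z (d=39/2); attach at lengths (11/4, 39/4); label the merged cluster CPZ
  updated: d(CPZ,T)=118/3
iteration 3: select CPZ,T (d=118/3); attach at lengths (119/12, 59/3); label the merged cluster CPTZ
final tree: (((C:7,P:7):11/4,Z:39/4):119/12,T:59/3)
total length: 673/12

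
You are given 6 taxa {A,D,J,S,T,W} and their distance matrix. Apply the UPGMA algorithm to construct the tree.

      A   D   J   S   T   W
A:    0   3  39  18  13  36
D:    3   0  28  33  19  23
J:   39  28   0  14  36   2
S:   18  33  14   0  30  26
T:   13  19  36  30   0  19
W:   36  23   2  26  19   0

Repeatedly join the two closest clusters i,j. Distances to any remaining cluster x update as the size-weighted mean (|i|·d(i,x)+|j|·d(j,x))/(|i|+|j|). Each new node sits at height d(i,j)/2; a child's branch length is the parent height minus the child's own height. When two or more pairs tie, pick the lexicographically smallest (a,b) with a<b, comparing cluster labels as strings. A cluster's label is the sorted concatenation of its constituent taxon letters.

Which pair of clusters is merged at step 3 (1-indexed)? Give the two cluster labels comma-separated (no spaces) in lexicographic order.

step 1: merge (J,W) at d=2; branch lengths J→1, W→1; new cluster JW
  updated: d(A,JW)=75/2, d(D,JW)=51/2, d(JW,S)=20, d(JW,T)=55/2
step 2: merge (A,D) at d=3; branch lengths A→3/2, D→3/2; new cluster AD
  updated: d(AD,JW)=63/2, d(AD,S)=51/2, d(AD,T)=16
step 3: merge (AD,T) at d=16; branch lengths AD→13/2, T→8; new cluster ADT
  updated: d(ADT,JW)=181/6, d(ADT,S)=27
step 4: merge (JW,S) at d=20; branch lengths JW→9, S→10; new cluster JSW
  updated: d(ADT,JSW)=262/9
step 5: merge (ADT,JSW) at d=262/9; branch lengths ADT→59/9, JSW→41/9; new cluster ADJSTW
final tree: (((A:3/2,D:3/2):13/2,T:8):59/9,((J:1,W:1):9,S:10):41/9)
total length: 893/18

AD,T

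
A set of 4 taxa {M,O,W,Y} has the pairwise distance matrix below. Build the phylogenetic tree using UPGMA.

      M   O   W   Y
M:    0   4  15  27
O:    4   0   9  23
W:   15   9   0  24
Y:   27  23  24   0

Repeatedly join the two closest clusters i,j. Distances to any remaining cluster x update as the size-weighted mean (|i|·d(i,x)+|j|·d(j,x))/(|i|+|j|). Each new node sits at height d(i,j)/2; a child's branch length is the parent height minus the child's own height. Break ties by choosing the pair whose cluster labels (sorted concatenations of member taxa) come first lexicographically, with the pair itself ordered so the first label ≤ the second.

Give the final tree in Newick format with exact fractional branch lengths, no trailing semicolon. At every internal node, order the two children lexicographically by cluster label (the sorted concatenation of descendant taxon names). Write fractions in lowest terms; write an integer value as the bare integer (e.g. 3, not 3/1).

(((M:2,O:2):4,W:6):19/3,Y:37/3)

step 1: merge (M,O) at d=4; branch lengths M→2, O→2; new cluster MO
  updated: d(MO,W)=12, d(MO,Y)=25
step 2: merge (MO,W) at d=12; branch lengths MO→4, W→6; new cluster MOW
  updated: d(MOW,Y)=74/3
step 3: merge (MOW,Y) at d=74/3; branch lengths MOW→19/3, Y→37/3; new cluster MOWY
final tree: (((M:2,O:2):4,W:6):19/3,Y:37/3)
total length: 98/3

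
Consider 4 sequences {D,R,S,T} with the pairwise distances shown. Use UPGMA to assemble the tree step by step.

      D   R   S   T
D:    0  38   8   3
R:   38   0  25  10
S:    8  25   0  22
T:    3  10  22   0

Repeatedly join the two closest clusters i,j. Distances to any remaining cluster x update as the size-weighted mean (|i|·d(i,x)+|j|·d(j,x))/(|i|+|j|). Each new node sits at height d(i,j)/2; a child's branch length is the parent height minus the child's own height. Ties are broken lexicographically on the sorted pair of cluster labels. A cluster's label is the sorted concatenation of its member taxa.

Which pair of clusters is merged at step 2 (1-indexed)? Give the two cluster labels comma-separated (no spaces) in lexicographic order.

DT,S

step 1: merge (D,T) at d=3; branch lengths D→3/2, T→3/2; new cluster DT
  updated: d(DT,R)=24, d(DT,S)=15
step 2: merge (DT,S) at d=15; branch lengths DT→6, S→15/2; new cluster DST
  updated: d(DST,R)=73/3
step 3: merge (DST,R) at d=73/3; branch lengths DST→14/3, R→73/6; new cluster DRST
final tree: (((D:3/2,T:3/2):6,S:15/2):14/3,R:73/6)
total length: 100/3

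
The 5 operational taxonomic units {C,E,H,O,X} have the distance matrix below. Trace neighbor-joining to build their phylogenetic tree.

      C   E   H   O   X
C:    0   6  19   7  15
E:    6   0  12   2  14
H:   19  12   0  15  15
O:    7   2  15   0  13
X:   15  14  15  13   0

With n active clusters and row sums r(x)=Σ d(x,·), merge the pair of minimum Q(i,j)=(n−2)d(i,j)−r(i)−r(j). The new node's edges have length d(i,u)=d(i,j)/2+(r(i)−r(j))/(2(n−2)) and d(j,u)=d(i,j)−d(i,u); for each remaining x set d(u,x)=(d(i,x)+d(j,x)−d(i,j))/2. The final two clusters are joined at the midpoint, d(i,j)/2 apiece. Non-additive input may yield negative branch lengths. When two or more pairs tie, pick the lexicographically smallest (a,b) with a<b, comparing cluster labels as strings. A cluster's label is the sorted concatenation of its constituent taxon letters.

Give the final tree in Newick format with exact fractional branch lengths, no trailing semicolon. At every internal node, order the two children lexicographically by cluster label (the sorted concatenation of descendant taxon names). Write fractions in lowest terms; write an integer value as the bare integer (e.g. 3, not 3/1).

(((C:5,(H:49/6,X:41/6):9/2):1/2,E:1/2):3/4,O:3/4)

1. join H+X (d=15, Q=-73) ⇒ HX; edges |H|=49/6, |X|=41/6
  updated: d(C,HX)=19/2, d(E,HX)=11/2, d(HX,O)=13/2
2. join C+HX (d=19/2, Q=-25) ⇒ CHX; edges |C|=5, |HX|=9/2
  updated: d(CHX,E)=1, d(CHX,O)=2
3. join CHX+E (d=1, Q=-5) ⇒ CEHX; edges |CHX|=1/2, |E|=1/2
  updated: d(CEHX,O)=3/2
4. join CEHX+O (d=3/2) ⇒ CEHOX; edges |CEHX|=3/4, |O|=3/4
final tree: (((C:5,(H:49/6,X:41/6):9/2):1/2,E:1/2):3/4,O:3/4)
total length: 27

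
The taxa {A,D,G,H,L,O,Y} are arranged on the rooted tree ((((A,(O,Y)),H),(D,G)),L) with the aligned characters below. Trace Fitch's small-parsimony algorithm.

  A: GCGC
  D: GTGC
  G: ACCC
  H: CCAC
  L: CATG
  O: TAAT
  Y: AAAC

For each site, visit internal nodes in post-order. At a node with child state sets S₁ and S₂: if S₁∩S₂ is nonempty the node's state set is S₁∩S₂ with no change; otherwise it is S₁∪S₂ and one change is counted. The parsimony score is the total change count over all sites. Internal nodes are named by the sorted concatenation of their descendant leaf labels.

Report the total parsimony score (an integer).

site 0, node OY: O={T} ∪ Y={A} → {A,T} (+1)
site 0, node AOY: A={G} ∪ OY={A,T} → {A,G,T} (+1)
site 0, node AHOY: AOY={A,G,T} ∪ H={C} → {A,C,G,T} (+1)
site 0, node DG: D={G} ∪ G={A} → {A,G} (+1)
site 0, node ADGHOY: AHOY={A,C,G,T} ∩ DG={A,G} → {A,G} (+0)
site 0, node ADGHLOY: ADGHOY={A,G} ∪ L={C} → {A,C,G} (+1)
site 1, node OY: O={A} ∩ Y={A} → {A} (+0)
site 1, node AOY: A={C} ∪ OY={A} → {A,C} (+1)
site 1, node AHOY: AOY={A,C} ∩ H={C} → {C} (+0)
site 1, node DG: D={T} ∪ G={C} → {C,T} (+1)
site 1, node ADGHOY: AHOY={C} ∩ DG={C,T} → {C} (+0)
site 1, node ADGHLOY: ADGHOY={C} ∪ L={A} → {A,C} (+1)
site 2, node OY: O={A} ∩ Y={A} → {A} (+0)
site 2, node AOY: A={G} ∪ OY={A} → {A,G} (+1)
site 2, node AHOY: AOY={A,G} ∩ H={A} → {A} (+0)
site 2, node DG: D={G} ∪ G={C} → {C,G} (+1)
site 2, node ADGHOY: AHOY={A} ∪ DG={C,G} → {A,C,G} (+1)
site 2, node ADGHLOY: ADGHOY={A,C,G} ∪ L={T} → {A,C,G,T} (+1)
site 3, node OY: O={T} ∪ Y={C} → {C,T} (+1)
site 3, node AOY: A={C} ∩ OY={C,T} → {C} (+0)
site 3, node AHOY: AOY={C} ∩ H={C} → {C} (+0)
site 3, node DG: D={C} ∩ G={C} → {C} (+0)
site 3, node ADGHOY: AHOY={C} ∩ DG={C} → {C} (+0)
site 3, node ADGHLOY: ADGHOY={C} ∪ L={G} → {C,G} (+1)
per-site changes: [5, 3, 4, 2]; total = 14

14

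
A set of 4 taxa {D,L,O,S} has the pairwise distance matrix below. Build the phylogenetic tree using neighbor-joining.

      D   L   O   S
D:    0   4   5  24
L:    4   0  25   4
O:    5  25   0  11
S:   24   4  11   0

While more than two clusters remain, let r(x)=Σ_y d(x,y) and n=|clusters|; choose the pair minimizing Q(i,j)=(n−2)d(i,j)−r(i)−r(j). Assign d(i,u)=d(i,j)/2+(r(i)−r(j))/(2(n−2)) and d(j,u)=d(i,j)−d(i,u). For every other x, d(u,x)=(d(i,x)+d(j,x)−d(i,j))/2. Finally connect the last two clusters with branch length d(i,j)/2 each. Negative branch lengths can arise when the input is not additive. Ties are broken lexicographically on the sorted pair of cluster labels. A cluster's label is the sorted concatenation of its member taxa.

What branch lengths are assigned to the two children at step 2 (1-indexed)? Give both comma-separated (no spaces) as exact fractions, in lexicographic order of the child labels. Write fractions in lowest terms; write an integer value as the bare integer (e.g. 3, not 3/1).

iteration 1: select D,O (d=5, Q=-64); attach at lengths (1/2, 9/2); label the merged cluster DO
  updated: d(DO,L)=12, d(DO,S)=15
iteration 2: select DO,L (d=12, Q=-31); attach at lengths (23/2, 1/2); label the merged cluster DLO
  updated: d(DLO,S)=7/2
iteration 3: select DLO,S (d=7/2); attach at lengths (7/4, 7/4); label the merged cluster DLOS
final tree: (((D:1/2,O:9/2):23/2,L:1/2):7/4,S:7/4)
total length: 41/2

23/2,1/2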